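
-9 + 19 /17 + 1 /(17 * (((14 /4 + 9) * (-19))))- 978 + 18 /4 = -15849329 /16150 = -981.38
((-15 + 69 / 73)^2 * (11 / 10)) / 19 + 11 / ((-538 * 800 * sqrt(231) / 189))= 304722 / 26645 - 9 * sqrt(231) / 430400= 11.44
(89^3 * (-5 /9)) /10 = -704969 /18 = -39164.94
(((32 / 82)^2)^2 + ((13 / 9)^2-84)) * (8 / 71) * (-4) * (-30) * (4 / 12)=-84478268480 / 228886641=-369.08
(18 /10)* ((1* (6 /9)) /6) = 1 /5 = 0.20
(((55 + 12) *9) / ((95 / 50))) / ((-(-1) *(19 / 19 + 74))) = 402 / 95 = 4.23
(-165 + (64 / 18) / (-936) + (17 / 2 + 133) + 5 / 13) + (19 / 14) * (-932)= -18987347 / 14742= -1287.98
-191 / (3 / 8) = -1528 / 3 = -509.33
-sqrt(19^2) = -19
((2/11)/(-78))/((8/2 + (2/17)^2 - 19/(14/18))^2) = -4092529/731705575029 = -0.00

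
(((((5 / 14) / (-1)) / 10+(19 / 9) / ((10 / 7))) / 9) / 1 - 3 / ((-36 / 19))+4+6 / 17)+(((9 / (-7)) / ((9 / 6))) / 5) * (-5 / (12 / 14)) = 342016 / 48195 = 7.10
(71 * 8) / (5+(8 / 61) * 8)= 34648 / 369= 93.90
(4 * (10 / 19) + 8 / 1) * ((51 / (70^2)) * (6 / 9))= 1632 / 23275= 0.07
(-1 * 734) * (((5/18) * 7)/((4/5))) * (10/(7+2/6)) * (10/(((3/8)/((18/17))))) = -12845000/187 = -68689.84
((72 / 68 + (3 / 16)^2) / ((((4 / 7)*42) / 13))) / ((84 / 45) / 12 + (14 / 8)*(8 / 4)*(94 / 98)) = 6498765 / 38523904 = 0.17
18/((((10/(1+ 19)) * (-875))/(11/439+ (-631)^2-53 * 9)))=-6284998332/384125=-16361.86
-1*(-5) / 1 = 5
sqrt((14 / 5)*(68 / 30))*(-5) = -2*sqrt(357) / 3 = -12.60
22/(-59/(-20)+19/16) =1760/331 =5.32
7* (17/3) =119/3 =39.67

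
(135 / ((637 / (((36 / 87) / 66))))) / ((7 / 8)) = 2160 / 1422421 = 0.00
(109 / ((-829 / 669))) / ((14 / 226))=-8240073 / 5803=-1419.97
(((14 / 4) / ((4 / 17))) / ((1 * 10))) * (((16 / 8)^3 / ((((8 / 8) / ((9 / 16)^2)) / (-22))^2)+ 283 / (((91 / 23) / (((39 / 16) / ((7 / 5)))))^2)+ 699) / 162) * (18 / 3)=31805510987 / 505774080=62.88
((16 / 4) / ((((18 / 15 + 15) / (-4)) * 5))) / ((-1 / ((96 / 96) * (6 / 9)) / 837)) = 110.22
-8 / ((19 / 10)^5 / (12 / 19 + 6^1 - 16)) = 142400000 / 47045881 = 3.03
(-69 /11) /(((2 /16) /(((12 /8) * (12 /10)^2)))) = -29808 /275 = -108.39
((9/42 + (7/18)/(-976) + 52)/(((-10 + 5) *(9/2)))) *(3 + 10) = -16694743/553392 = -30.17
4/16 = 1/4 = 0.25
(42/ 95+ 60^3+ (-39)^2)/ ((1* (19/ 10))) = 114484.97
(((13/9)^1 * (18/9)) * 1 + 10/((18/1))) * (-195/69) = -2015/207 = -9.73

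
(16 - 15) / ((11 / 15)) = 15 / 11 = 1.36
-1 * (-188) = 188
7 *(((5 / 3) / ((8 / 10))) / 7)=25 / 12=2.08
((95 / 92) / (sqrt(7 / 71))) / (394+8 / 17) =1615*sqrt(497) / 4318664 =0.01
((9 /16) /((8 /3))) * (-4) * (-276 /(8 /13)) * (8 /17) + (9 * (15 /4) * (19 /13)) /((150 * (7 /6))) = 11037087 /61880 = 178.36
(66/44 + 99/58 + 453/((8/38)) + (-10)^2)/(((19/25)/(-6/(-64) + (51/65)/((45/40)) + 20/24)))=4419309625/916864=4820.03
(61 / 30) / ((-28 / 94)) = -2867 / 420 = -6.83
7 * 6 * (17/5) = 714/5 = 142.80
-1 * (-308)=308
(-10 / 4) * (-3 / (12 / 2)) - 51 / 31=-49 / 124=-0.40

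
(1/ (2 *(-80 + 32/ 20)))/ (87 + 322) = -0.00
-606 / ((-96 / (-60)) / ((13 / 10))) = -3939 / 8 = -492.38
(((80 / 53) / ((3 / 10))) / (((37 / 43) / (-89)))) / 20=-153080 / 5883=-26.02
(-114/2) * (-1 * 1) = 57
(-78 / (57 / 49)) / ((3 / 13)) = -16562 / 57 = -290.56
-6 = -6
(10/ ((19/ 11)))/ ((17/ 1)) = 110/ 323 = 0.34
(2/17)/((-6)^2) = 1/306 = 0.00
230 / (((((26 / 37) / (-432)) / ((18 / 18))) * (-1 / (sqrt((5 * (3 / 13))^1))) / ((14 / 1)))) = 25734240 * sqrt(195) / 169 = 2126385.23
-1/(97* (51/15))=-5/1649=-0.00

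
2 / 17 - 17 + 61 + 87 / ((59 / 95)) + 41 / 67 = 12419708 / 67201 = 184.81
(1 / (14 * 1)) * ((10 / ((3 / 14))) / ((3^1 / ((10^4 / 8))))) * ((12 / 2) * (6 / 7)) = 50000 / 7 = 7142.86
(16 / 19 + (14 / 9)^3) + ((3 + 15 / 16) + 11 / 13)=27052145 / 2881008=9.39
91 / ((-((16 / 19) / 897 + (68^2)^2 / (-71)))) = 110114823 / 364402790032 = 0.00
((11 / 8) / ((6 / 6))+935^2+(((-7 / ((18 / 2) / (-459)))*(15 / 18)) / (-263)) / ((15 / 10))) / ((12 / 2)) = 145704.27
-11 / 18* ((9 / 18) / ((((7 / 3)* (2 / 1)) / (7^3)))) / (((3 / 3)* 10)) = -2.25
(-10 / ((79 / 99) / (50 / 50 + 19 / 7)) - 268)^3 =-5262939268816384 / 169112377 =-31120958.51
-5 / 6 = -0.83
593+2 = 595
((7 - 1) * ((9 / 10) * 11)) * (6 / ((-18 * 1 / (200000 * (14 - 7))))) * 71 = -1968120000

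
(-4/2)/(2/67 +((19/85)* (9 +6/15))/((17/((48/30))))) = -2420375/275449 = -8.79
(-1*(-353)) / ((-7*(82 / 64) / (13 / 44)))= -36712 / 3157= -11.63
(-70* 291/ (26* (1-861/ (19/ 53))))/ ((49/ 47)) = 0.31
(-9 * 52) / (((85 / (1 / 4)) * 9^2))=-13 / 765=-0.02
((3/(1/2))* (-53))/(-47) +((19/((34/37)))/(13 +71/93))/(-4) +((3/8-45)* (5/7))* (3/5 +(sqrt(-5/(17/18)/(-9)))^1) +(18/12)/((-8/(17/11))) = -15* sqrt(170)/8-1172186223/89999360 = -37.47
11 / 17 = 0.65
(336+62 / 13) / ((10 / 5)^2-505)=-4430 / 6513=-0.68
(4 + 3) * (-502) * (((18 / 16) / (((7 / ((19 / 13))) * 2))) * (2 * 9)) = -386289 / 52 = -7428.63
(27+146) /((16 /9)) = 1557 /16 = 97.31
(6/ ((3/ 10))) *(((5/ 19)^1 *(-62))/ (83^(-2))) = -2247989.47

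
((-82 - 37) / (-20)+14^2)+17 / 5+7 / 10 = 4121 / 20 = 206.05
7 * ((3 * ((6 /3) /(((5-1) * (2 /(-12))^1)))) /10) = -63 /10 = -6.30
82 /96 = 41 /48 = 0.85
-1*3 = -3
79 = 79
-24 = -24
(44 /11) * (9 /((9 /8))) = 32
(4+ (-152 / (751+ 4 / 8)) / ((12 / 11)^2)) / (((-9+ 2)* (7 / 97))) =-7.58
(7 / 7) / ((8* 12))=1 / 96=0.01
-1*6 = -6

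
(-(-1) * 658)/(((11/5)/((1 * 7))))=23030/11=2093.64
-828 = -828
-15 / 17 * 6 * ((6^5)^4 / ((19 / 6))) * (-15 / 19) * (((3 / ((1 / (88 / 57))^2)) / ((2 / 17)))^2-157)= 13651327319932185338393395200 / 799779977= 17068853575378000915.36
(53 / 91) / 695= 53 / 63245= 0.00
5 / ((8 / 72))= 45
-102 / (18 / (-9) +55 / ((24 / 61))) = -2448 / 3307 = -0.74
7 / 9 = 0.78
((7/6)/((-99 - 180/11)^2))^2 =717409/93357451811556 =0.00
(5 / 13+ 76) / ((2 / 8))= 3972 / 13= 305.54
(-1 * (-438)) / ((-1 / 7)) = -3066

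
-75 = -75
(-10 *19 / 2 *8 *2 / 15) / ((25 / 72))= -291.84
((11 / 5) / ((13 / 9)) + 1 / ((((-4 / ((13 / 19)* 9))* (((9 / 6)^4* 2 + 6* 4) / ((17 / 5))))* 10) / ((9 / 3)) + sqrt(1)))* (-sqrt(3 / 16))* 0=0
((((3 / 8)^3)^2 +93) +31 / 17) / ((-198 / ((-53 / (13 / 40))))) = 111985958065 / 1433862144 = 78.10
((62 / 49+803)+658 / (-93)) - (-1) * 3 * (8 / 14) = 3640607 / 4557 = 798.90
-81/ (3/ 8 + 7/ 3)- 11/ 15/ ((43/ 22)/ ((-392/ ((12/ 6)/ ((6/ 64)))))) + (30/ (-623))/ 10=-160325833/ 6965140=-23.02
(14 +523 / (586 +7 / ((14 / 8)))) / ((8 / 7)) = 61481 / 4720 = 13.03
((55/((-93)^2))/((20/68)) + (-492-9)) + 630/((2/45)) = 118266613/8649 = 13674.02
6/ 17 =0.35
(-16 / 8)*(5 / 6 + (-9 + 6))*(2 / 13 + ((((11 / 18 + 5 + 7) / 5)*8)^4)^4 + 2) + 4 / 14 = 3271865584006460797336.19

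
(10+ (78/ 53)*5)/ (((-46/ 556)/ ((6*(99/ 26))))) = -3302640/ 689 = -4793.38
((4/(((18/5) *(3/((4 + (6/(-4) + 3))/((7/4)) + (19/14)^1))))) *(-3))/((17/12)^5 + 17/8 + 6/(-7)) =-8709120/12147383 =-0.72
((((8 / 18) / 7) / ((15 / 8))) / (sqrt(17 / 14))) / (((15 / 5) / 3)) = 32 *sqrt(238) / 16065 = 0.03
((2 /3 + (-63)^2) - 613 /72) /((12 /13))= 3707639 /864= 4291.25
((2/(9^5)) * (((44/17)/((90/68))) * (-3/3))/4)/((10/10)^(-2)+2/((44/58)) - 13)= 484/273692115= 0.00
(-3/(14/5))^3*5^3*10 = -2109375/1372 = -1537.45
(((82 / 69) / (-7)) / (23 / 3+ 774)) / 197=-82 / 74376365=-0.00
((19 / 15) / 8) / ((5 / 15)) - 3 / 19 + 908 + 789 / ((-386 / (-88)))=159616113 / 146680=1088.19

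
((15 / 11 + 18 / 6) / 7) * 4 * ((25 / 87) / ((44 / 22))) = 800 / 2233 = 0.36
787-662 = 125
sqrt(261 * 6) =3 * sqrt(174) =39.57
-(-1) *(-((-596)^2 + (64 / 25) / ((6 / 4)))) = -355217.71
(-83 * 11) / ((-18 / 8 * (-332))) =-11 / 9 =-1.22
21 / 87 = 7 / 29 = 0.24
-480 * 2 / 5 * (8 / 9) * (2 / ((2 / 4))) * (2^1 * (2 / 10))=-4096 / 15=-273.07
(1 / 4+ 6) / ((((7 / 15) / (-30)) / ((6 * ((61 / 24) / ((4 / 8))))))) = -343125 / 28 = -12254.46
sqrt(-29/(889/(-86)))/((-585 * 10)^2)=sqrt(2217166)/30423802500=0.00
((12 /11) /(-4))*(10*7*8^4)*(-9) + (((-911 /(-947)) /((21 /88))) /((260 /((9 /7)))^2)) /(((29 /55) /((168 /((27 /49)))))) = 179649690428892 /255268585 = 703767.33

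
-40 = -40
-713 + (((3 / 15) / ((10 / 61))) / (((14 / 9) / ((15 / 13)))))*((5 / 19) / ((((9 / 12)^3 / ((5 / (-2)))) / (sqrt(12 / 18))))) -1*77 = -790 -2440*sqrt(6) / 5187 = -791.15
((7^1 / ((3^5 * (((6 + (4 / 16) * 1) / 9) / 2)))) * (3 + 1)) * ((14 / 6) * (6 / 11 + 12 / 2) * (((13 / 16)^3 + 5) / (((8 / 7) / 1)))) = 24.55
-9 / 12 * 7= -21 / 4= -5.25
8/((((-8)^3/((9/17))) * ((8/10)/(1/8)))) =-45/34816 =-0.00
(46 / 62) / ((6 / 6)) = 23 / 31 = 0.74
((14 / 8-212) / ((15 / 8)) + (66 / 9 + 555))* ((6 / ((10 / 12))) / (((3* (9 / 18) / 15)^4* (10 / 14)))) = 45380160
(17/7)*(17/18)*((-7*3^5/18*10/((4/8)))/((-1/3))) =13005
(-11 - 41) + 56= 4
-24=-24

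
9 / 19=0.47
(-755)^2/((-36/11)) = -6270275/36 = -174174.31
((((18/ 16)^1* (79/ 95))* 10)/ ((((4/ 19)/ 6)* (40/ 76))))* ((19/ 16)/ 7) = 770013/ 8960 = 85.94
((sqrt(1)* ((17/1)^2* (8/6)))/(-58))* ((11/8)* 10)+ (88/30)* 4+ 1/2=-11472/145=-79.12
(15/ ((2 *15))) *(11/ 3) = 11/ 6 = 1.83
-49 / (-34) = 49 / 34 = 1.44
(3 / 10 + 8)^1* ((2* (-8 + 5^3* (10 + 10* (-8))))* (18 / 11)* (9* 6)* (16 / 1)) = -11304966528 / 55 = -205544845.96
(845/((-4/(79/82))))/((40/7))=-35.62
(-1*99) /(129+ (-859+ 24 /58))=2871 /21158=0.14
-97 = -97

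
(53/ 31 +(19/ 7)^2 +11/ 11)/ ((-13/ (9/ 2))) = -137763/ 39494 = -3.49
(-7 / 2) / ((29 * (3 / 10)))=-35 / 87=-0.40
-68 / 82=-34 / 41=-0.83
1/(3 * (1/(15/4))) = 5/4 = 1.25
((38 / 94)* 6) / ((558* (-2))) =-19 / 8742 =-0.00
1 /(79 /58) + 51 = 4087 /79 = 51.73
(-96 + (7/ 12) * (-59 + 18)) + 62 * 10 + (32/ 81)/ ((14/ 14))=162155/ 324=500.48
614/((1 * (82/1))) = 7.49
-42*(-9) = 378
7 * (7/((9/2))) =98/9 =10.89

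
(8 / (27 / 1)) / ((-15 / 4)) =-32 / 405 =-0.08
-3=-3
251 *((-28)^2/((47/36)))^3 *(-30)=-169297547396382720/103823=-1630636250121.68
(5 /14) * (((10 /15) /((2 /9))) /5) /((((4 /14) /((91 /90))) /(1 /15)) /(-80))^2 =463736 /6075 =76.34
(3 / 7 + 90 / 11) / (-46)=-663 / 3542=-0.19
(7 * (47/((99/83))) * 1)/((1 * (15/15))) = 27307/99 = 275.83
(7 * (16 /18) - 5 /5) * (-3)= -47 /3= -15.67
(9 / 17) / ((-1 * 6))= -3 / 34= -0.09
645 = 645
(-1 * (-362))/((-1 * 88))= -181/44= -4.11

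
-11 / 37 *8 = -88 / 37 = -2.38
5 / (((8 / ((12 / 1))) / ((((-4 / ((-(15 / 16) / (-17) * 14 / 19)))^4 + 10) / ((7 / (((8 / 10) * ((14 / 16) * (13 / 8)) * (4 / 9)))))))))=74186247741144929 / 1458607500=50861008.01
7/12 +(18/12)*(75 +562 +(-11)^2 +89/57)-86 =1053.93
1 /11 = 0.09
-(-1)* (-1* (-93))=93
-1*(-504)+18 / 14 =505.29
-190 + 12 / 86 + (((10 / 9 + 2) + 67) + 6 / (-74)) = -1715852 / 14319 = -119.83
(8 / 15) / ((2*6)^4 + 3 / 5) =8 / 311049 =0.00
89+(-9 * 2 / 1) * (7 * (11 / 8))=-337 / 4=-84.25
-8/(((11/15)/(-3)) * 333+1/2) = 80/809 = 0.10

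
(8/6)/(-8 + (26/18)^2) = -108/479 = -0.23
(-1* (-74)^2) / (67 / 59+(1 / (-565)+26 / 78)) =-547627380 / 146723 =-3732.39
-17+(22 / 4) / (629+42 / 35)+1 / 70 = -1872307 / 110285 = -16.98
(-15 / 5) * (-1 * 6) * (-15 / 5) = -54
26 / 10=13 / 5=2.60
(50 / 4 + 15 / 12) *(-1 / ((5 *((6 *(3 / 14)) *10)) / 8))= -77 / 45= -1.71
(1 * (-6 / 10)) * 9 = -27 / 5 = -5.40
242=242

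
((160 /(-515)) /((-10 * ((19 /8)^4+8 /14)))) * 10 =917504 /95648993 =0.01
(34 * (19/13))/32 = 1.55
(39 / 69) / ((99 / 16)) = 0.09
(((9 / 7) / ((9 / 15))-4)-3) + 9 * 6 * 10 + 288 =5762 / 7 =823.14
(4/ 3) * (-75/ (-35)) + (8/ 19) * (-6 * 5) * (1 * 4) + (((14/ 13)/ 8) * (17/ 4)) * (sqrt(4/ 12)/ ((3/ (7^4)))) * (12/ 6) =-6340/ 133 + 285719 * sqrt(3)/ 936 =481.05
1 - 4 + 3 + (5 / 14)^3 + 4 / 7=1693 / 2744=0.62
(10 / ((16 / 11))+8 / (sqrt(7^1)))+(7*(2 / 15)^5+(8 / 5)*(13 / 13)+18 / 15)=8*sqrt(7) / 7+58777417 / 6075000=12.70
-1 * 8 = -8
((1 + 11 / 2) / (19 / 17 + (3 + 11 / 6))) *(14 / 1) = 9282 / 607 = 15.29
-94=-94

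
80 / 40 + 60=62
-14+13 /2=-15 /2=-7.50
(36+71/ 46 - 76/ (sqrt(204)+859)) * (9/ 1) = 1368 * sqrt(51)/ 737677+11438686035/ 33933142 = 337.11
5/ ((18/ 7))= 35/ 18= 1.94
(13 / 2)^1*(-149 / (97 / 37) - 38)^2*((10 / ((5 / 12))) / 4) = 3300242439 / 9409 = 350753.79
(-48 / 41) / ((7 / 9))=-432 / 287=-1.51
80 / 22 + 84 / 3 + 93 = 1371 / 11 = 124.64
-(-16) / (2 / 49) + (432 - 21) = 803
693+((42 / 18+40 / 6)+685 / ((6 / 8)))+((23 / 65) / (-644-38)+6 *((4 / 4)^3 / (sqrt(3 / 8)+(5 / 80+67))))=247325153579783 / 153102476670-384 *sqrt(6) / 1151233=1615.42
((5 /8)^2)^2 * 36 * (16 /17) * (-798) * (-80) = 11221875 /34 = 330055.15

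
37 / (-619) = -37 / 619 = -0.06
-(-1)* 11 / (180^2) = 11 / 32400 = 0.00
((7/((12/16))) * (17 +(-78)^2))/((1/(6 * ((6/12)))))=170828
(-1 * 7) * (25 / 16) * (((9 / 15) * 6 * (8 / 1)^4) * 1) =-161280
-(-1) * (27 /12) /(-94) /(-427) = 9 /160552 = 0.00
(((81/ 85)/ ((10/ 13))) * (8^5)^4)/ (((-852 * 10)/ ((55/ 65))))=-21401105429264596992/ 150875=-141846597708464.60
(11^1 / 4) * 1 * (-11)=-121 / 4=-30.25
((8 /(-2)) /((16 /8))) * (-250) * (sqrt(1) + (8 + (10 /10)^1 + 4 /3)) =17000 /3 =5666.67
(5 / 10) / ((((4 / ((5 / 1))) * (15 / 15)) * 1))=5 / 8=0.62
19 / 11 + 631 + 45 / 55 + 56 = 7585 / 11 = 689.55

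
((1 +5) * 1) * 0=0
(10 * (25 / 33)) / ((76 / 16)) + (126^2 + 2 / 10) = 49776887 / 3135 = 15877.79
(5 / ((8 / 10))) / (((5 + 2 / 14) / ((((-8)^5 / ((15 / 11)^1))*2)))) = -1576960 / 27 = -58405.93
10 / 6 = 5 / 3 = 1.67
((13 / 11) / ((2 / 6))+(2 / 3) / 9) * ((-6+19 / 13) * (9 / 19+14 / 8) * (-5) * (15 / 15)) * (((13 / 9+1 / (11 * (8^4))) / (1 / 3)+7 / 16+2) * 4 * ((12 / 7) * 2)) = 3773063503625 / 222469632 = 16959.90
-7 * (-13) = 91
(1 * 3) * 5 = 15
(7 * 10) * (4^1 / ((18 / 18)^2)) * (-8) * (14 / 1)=-31360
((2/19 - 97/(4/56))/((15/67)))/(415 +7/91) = -374530/25631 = -14.61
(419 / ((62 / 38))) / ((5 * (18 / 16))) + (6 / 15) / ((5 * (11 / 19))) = 3513442 / 76725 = 45.79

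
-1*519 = -519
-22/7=-3.14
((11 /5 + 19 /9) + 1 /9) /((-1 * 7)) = -199 /315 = -0.63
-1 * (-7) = 7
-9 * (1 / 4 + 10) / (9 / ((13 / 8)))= -16.66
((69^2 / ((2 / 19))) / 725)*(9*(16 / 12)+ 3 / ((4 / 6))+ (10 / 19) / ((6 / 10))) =3143847 / 2900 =1084.09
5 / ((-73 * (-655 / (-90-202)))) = -4 / 131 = -0.03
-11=-11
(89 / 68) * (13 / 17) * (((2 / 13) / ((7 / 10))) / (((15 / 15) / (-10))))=-4450 / 2023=-2.20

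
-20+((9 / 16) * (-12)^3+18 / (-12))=-1987 / 2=-993.50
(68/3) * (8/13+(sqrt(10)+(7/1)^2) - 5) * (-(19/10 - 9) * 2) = 4828 * sqrt(10)/15+560048/39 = 15378.04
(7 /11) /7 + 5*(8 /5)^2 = 709 /55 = 12.89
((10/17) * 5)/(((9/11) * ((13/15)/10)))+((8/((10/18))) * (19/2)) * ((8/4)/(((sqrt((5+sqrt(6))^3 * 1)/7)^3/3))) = 1407672/(5 * (sqrt(6)+5)^(9/2))+27500/663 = 74.97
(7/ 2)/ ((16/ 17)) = 119/ 32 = 3.72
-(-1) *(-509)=-509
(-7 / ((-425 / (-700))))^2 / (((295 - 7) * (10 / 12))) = 2401 / 4335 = 0.55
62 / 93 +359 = 1079 / 3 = 359.67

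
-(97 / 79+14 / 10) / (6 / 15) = -519 / 79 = -6.57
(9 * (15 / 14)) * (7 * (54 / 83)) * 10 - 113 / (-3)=118729 / 249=476.82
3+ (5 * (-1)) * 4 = -17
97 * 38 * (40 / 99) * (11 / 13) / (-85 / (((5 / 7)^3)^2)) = -460750000 / 234003861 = -1.97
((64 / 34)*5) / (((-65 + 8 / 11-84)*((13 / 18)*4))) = -7920 / 360451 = -0.02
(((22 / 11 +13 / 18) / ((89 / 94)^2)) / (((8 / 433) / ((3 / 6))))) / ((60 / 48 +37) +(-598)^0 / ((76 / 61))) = 127214101 / 60453072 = 2.10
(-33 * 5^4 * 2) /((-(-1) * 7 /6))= -247500 /7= -35357.14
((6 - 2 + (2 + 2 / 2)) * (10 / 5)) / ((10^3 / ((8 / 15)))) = 14 / 1875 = 0.01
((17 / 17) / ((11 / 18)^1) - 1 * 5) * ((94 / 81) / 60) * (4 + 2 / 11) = -0.27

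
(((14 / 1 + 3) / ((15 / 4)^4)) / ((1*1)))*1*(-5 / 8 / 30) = -272 / 151875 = -0.00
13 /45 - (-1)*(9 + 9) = 823 /45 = 18.29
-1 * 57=-57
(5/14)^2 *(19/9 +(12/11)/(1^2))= 0.41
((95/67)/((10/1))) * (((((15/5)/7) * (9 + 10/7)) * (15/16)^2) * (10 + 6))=8.91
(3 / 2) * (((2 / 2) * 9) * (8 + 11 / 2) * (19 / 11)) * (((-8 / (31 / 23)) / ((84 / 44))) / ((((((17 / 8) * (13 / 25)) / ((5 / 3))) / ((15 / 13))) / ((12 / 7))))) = -12742920000 / 4364087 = -2919.95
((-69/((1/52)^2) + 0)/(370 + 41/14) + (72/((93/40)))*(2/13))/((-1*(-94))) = -482256/91481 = -5.27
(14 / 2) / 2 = 7 / 2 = 3.50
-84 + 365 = 281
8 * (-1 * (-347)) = 2776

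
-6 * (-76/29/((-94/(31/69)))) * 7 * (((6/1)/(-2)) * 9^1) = 445284/31349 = 14.20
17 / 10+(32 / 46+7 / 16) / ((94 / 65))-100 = -16866443 / 172960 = -97.52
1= 1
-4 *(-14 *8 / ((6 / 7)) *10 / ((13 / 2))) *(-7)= -219520 / 39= -5628.72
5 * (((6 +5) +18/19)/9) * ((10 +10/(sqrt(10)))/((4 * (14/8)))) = 1135 * sqrt(10)/1197 +11350/1197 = 12.48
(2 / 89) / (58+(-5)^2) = 0.00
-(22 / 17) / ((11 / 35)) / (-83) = 70 / 1411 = 0.05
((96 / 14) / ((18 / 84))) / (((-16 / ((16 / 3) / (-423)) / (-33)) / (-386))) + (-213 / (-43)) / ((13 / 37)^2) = 1110727355 / 3073941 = 361.34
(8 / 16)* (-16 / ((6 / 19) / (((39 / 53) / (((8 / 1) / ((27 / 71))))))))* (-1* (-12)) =-40014 / 3763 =-10.63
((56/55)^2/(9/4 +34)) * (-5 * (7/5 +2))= -213248/438625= -0.49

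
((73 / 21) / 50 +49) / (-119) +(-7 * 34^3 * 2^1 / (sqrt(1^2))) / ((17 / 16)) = -64710157123 / 124950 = -517888.41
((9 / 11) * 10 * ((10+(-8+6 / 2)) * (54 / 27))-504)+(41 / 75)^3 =-1958429369 / 4640625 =-422.02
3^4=81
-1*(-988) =988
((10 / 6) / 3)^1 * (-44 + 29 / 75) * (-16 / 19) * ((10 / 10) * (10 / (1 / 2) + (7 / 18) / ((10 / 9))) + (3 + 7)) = 7941988 / 12825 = 619.26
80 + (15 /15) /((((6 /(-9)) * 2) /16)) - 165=-97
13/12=1.08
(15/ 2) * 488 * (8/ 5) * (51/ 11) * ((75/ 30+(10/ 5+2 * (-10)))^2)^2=17238442986/ 11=1567131180.55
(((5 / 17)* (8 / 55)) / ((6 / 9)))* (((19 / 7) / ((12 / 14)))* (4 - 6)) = -76 / 187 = -0.41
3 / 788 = 0.00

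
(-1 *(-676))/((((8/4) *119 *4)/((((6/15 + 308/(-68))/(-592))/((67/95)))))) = 1127061/160480544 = 0.01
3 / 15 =1 / 5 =0.20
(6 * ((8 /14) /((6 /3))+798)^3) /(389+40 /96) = 12563240937984 /1602839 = 7838117.83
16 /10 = 8 /5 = 1.60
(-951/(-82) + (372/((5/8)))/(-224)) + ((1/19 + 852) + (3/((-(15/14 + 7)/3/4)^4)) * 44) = 13388918624710271/8890972595330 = 1505.90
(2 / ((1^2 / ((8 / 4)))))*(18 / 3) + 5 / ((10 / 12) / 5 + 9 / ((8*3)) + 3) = 432 / 17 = 25.41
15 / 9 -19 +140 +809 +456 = 4163 / 3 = 1387.67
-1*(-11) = 11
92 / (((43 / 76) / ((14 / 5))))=97888 / 215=455.29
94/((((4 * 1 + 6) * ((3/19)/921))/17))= 4660567/5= 932113.40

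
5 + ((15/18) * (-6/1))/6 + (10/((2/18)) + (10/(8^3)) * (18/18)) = 72335/768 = 94.19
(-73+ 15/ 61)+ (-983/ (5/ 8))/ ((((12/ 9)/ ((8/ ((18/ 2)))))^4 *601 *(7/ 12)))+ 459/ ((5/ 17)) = 51515192021/ 34644645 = 1486.96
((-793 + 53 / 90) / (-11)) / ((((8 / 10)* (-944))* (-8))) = 71317 / 5981184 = 0.01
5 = 5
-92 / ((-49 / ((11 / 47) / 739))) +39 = 66375775 / 1701917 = 39.00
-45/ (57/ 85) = -1275/ 19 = -67.11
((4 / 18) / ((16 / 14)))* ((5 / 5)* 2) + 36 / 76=0.86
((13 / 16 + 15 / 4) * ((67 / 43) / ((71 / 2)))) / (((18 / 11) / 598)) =16086499 / 219816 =73.18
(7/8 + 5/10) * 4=5.50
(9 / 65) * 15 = 27 / 13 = 2.08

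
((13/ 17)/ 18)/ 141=13/ 43146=0.00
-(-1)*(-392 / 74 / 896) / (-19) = 7 / 22496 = 0.00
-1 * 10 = -10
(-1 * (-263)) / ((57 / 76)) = 1052 / 3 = 350.67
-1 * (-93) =93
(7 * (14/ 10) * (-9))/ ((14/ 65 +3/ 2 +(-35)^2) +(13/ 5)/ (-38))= -108927/ 1514909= -0.07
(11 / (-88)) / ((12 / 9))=-3 / 32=-0.09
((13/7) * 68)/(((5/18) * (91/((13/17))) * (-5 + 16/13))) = -12168/12005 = -1.01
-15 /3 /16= -5 /16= -0.31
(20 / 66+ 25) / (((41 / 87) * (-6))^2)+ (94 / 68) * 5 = 38010305 / 3772164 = 10.08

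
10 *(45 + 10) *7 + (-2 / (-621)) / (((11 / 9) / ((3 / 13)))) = 12662652 / 3289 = 3850.00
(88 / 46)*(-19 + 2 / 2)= -792 / 23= -34.43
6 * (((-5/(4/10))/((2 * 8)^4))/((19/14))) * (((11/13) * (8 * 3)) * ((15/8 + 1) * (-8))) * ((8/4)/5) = 79695/505856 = 0.16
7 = 7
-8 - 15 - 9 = -32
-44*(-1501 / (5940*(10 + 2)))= 1501 / 1620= 0.93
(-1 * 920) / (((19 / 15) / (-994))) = 13717200 / 19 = 721957.89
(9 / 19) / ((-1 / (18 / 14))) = -81 / 133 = -0.61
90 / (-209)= -0.43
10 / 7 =1.43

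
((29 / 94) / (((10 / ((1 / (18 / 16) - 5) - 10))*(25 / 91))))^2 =112327533409 / 44732250000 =2.51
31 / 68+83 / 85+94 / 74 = 33999 / 12580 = 2.70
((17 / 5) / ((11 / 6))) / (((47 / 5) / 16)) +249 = 130365 / 517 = 252.16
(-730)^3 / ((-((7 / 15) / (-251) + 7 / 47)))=34419251617500 / 13013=2644989750.06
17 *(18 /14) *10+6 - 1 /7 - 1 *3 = 1550 /7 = 221.43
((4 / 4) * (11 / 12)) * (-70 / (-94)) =385 / 564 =0.68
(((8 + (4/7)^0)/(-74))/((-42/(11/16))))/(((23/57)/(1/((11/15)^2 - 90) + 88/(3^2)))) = 0.05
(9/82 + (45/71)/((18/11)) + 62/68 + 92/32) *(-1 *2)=-8.57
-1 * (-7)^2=-49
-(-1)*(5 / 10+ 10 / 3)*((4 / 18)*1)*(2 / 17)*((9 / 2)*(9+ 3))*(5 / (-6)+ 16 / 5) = 12.81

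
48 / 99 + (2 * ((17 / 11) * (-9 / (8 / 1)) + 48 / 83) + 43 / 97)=-1479853 / 1062732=-1.39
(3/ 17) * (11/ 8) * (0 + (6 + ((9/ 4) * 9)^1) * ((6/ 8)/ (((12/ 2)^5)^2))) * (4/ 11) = 35/ 1218281472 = 0.00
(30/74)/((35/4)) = 12/259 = 0.05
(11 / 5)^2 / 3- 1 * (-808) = 60721 / 75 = 809.61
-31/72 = -0.43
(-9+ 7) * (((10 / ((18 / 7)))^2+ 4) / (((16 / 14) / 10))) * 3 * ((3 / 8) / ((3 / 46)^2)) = -28679735 / 324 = -88517.70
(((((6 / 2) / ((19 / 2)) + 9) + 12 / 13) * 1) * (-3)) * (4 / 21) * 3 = -30348 / 1729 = -17.55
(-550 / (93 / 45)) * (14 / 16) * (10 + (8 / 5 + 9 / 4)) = -1599675 / 496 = -3225.15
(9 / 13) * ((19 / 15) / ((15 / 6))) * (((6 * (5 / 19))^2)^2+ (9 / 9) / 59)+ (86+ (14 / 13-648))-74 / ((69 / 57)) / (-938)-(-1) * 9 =-779830643235888 / 1418720532775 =-549.67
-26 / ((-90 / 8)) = 104 / 45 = 2.31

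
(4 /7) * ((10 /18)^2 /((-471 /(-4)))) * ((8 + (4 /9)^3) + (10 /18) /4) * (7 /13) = 2398900 /361557027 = 0.01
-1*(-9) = 9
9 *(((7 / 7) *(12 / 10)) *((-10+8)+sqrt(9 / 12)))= -108 / 5+27 *sqrt(3) / 5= -12.25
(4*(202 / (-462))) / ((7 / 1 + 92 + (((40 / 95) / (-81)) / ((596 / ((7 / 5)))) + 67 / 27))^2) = -44257808390175 / 260611761581236373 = -0.00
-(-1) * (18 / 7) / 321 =6 / 749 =0.01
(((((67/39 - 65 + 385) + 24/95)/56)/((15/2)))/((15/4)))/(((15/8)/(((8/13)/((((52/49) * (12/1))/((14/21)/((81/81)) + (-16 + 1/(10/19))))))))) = -517719034/7315059375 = -0.07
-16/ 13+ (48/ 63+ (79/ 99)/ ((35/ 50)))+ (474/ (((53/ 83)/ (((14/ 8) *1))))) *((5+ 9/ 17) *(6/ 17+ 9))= 174913977787/ 2603601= 67181.56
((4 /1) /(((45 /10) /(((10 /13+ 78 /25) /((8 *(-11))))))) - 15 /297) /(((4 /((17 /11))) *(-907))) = 5457 /142671100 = 0.00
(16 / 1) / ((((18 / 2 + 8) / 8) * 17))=128 / 289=0.44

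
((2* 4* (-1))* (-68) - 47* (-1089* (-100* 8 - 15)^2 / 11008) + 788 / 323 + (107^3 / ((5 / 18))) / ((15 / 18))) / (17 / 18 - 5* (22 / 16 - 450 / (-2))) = -7410.82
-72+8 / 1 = -64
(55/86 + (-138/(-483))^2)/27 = 1013/37926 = 0.03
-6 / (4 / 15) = -45 / 2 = -22.50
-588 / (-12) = 49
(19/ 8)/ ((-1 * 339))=-19/ 2712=-0.01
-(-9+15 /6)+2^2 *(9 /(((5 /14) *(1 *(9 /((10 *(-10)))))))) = -1113.50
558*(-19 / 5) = -10602 / 5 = -2120.40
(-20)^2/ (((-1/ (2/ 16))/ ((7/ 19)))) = -18.42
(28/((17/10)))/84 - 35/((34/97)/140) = -712940/51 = -13979.22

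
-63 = -63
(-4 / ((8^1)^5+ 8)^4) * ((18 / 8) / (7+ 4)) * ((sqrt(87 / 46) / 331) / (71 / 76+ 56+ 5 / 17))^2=-282663 / 75641412123051064278382046411264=-0.00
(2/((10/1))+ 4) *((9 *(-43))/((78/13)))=-2709/10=-270.90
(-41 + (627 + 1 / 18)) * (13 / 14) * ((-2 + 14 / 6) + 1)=19591 / 27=725.59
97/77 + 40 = 3177/77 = 41.26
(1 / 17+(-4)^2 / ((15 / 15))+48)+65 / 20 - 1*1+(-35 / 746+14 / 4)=69.76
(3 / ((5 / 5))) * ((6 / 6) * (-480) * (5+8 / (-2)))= -1440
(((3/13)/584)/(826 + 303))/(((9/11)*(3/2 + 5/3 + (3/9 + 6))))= 11/244283988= 0.00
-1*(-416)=416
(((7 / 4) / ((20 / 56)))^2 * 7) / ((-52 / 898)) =-7546343 / 2600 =-2902.44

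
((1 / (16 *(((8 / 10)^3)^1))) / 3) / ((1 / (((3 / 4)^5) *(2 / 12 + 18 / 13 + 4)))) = 1461375 / 27262976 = 0.05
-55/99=-0.56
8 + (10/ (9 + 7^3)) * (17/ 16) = 8.03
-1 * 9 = -9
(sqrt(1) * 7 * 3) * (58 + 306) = 7644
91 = 91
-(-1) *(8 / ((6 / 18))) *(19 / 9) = 152 / 3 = 50.67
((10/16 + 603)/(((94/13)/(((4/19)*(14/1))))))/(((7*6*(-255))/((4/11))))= -5707/683145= -0.01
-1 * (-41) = 41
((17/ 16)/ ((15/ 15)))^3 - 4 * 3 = -44239/ 4096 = -10.80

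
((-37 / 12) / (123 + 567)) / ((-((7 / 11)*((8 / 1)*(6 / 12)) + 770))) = 407 / 70363440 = 0.00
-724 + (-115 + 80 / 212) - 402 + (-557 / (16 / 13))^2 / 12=2576907077 / 162816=15827.11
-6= -6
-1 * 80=-80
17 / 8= 2.12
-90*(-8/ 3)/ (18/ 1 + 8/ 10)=600/ 47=12.77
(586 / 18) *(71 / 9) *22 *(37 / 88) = 769711 / 324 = 2375.65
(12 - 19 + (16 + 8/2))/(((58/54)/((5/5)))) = 351/29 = 12.10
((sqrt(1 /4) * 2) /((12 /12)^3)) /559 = 1 /559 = 0.00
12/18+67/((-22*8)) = 151/528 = 0.29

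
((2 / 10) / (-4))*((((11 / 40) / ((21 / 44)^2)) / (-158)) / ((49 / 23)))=30613 / 170711100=0.00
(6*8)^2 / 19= 2304 / 19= 121.26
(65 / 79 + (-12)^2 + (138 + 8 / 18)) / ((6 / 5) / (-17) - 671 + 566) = -17119255 / 6349941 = -2.70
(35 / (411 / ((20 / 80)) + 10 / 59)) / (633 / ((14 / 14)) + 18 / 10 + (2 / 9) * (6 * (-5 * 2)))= 75 / 2189564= 0.00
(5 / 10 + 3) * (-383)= -2681 / 2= -1340.50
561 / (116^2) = 561 / 13456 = 0.04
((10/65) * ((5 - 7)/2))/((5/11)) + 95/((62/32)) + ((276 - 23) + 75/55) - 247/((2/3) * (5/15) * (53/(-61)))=3717670903/2349490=1582.33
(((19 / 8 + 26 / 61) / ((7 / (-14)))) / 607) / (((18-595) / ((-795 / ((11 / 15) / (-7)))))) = 114110325 / 940041476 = 0.12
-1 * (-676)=676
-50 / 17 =-2.94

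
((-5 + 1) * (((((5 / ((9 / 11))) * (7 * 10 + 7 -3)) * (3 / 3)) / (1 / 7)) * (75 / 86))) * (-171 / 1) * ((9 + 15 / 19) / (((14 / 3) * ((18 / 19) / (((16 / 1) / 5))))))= 575335200 / 43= 13379888.37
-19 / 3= -6.33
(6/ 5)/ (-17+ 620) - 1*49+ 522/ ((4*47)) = -4366537/ 94470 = -46.22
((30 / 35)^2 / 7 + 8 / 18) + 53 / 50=1.61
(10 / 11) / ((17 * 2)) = 5 / 187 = 0.03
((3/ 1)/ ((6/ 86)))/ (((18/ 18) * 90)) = 43/ 90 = 0.48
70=70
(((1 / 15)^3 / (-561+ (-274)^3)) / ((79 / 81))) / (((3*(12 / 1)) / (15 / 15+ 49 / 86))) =-0.00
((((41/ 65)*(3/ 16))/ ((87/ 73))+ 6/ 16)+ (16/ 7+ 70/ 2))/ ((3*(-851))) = -7971881/ 538989360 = -0.01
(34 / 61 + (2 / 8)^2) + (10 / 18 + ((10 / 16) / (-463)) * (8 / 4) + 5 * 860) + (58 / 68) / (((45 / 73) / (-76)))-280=1353743991427 / 345694320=3916.01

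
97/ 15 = 6.47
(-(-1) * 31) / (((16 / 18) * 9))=31 / 8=3.88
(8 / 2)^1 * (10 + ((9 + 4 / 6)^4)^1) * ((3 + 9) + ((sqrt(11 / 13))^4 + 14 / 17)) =110176127236 / 232713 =473442.08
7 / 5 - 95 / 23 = -314 / 115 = -2.73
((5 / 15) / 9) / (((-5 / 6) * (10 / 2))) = -2 / 225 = -0.01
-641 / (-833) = 641 / 833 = 0.77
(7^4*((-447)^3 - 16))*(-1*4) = 857777792956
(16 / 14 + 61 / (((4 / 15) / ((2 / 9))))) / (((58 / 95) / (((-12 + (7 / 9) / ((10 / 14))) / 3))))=-20365207 / 65772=-309.63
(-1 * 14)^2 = 196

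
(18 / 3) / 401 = 6 / 401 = 0.01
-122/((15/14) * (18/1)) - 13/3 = -1439/135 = -10.66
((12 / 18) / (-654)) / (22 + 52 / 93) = -31 / 686046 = -0.00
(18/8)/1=9/4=2.25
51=51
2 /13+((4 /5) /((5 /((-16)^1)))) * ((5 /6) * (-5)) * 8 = 3334 /39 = 85.49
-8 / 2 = -4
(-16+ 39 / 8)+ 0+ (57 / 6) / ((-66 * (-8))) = -11729 / 1056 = -11.11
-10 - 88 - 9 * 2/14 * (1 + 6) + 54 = -53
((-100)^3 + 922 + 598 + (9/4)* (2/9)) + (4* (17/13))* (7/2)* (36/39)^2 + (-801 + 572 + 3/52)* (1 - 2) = -8772488813/8788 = -998234.96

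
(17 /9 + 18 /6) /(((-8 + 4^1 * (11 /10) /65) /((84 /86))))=-100100 /166281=-0.60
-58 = -58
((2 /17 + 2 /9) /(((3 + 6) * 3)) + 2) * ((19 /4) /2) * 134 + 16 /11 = 641.96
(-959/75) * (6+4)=-1918/15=-127.87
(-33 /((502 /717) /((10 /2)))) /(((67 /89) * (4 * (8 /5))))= -52645725 /1076288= -48.91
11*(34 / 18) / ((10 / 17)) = 3179 / 90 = 35.32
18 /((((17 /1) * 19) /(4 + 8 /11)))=936 /3553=0.26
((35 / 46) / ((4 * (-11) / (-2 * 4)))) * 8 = 280 / 253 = 1.11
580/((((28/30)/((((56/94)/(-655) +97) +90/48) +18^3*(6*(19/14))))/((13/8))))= 463935282176535/9654176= 48055399.26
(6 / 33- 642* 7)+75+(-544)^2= 3206689 / 11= 291517.18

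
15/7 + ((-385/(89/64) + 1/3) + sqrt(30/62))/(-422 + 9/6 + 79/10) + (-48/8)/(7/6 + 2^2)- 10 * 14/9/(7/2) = -1001414236/358584471- 5 * sqrt(465)/63953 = -2.79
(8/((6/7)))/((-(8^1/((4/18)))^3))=-7/34992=-0.00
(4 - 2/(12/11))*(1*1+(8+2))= 143/6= 23.83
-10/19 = -0.53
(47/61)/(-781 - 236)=-47/62037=-0.00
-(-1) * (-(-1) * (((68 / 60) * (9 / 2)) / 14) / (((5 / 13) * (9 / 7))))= 221 / 300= 0.74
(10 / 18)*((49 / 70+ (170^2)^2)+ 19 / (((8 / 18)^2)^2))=1069069424191 / 2304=464005826.47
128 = 128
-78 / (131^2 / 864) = -67392 / 17161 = -3.93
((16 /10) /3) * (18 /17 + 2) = 416 /255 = 1.63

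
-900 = -900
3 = 3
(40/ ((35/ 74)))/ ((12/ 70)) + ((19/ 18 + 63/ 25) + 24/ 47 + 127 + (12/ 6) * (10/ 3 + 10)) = 651.09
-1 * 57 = -57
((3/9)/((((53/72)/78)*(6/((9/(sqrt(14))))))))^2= 3942432/19663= 200.50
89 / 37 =2.41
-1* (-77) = 77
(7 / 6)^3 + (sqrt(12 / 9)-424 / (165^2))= 2 * sqrt(3) / 3 + 1027399 / 653400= 2.73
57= 57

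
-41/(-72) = 41/72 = 0.57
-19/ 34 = -0.56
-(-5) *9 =45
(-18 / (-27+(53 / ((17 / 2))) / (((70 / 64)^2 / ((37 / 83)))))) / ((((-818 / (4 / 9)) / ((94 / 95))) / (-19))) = 0.01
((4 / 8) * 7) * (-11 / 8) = -4.81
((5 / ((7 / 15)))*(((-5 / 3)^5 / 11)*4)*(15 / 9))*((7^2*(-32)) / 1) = 350000000 / 2673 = 130939.02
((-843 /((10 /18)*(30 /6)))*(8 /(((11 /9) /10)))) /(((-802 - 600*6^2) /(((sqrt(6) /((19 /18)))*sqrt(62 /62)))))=9832752*sqrt(6) /11705045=2.06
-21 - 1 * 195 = -216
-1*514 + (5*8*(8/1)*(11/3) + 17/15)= 9907/15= 660.47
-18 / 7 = -2.57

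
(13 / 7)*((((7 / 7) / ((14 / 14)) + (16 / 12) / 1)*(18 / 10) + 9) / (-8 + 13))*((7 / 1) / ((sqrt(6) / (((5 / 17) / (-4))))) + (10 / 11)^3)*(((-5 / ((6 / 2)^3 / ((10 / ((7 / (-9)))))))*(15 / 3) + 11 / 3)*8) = 2720640 / 5929-31174*sqrt(6) / 595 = 330.53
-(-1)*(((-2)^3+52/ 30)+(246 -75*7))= -4279/ 15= -285.27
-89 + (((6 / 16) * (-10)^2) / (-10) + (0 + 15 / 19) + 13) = -6001 / 76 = -78.96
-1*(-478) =478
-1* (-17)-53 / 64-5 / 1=715 / 64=11.17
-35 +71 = 36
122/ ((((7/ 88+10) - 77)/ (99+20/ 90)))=-9587248/ 53001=-180.89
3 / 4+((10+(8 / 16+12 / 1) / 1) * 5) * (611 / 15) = 4583.25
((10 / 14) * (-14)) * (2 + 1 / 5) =-22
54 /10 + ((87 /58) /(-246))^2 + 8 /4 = 995157 /134480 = 7.40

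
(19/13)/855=1/585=0.00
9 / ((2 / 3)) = 27 / 2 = 13.50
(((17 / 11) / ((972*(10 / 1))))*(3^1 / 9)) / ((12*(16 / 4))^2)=17 / 739031040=0.00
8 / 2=4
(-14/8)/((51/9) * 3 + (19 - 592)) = 7/2224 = 0.00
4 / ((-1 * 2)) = -2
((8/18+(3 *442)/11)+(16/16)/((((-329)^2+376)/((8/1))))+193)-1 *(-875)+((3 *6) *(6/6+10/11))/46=294246838343/247320909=1189.74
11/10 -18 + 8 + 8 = -9/10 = -0.90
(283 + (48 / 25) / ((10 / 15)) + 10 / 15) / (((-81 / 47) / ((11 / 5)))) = -11110847 / 30375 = -365.79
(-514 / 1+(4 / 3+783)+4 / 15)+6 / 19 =25737 / 95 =270.92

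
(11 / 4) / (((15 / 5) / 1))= 11 / 12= 0.92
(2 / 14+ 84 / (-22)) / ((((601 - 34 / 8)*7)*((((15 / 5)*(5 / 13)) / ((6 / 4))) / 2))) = -14716 / 6432965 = -0.00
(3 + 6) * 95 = 855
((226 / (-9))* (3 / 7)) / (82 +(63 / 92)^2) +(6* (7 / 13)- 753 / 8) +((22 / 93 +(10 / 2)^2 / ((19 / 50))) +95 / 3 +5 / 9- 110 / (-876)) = 1445147300881645 / 196642797289848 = 7.35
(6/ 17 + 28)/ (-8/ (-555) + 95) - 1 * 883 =-882.70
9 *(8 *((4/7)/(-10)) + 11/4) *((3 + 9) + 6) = 26001/70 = 371.44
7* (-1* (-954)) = 6678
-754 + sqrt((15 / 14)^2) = -10541 / 14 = -752.93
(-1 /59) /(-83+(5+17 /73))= 73 /334943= 0.00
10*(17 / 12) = 85 / 6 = 14.17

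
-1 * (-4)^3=64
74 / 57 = 1.30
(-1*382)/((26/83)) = -15853/13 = -1219.46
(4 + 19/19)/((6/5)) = 25/6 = 4.17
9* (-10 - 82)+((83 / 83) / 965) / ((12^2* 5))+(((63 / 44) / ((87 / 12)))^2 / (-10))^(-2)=78935970184012729 / 1216128589200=64907.59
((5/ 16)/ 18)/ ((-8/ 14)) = -35/ 1152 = -0.03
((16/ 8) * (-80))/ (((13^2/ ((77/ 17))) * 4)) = -3080/ 2873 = -1.07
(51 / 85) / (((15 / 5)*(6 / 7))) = 7 / 30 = 0.23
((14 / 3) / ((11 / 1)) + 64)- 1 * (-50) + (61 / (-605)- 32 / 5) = 107.92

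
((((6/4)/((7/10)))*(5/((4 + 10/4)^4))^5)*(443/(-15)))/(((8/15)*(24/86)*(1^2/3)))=-0.00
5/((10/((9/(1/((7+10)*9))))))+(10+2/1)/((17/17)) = 1401/2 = 700.50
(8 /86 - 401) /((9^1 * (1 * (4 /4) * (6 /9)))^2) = -11.14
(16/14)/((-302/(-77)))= 44/151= 0.29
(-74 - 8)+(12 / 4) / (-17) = -1397 / 17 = -82.18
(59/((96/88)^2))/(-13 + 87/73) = -521147/124128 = -4.20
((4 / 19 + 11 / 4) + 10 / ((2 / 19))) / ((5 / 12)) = 4467 / 19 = 235.11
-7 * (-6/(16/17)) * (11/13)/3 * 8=1309/13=100.69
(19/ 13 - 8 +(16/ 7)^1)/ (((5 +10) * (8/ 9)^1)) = -1161/ 3640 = -0.32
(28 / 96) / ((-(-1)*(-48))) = -7 / 1152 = -0.01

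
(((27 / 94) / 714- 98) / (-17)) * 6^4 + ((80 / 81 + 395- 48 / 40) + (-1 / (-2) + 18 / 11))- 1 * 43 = 6629078112983 / 847171710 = 7824.95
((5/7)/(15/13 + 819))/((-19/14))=-65/101289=-0.00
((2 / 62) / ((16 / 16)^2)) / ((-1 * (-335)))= 1 / 10385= 0.00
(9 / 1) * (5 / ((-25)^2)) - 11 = -1366 / 125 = -10.93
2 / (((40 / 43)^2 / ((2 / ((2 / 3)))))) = 5547 / 800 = 6.93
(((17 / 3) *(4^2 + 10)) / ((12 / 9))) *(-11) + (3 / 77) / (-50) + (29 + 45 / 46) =-1185.52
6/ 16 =3/ 8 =0.38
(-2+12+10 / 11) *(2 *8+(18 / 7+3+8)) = 322.60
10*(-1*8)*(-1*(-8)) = -640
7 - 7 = 0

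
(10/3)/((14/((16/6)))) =40/63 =0.63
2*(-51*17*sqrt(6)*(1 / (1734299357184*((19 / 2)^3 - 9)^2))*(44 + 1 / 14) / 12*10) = -1445*sqrt(6) / 28323222180156288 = -0.00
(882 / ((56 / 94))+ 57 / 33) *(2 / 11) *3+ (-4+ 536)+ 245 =191844 / 121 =1585.49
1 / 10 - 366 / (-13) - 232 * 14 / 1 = -418567 / 130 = -3219.75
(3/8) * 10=15/4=3.75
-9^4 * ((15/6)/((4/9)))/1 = -295245/8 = -36905.62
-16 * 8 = -128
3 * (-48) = -144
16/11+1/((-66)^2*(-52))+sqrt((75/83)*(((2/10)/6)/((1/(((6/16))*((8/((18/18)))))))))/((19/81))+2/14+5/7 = 81*sqrt(2490)/3154+3665369/1585584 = 3.59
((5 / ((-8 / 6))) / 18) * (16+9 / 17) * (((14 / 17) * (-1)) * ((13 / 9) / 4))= 127855 / 124848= 1.02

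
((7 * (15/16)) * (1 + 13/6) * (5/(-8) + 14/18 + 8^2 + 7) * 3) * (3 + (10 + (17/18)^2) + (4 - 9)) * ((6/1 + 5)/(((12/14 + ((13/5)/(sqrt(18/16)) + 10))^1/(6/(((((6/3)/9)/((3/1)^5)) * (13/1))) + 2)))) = 2364619450969612375/110824077312 - 174235117439866175 * sqrt(2)/51149574144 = 16519339.05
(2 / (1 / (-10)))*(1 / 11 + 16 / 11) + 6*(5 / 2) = -175 / 11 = -15.91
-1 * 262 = -262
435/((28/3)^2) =4.99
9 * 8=72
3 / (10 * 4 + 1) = 3 / 41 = 0.07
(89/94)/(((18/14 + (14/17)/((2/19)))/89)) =9.25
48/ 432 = 1/ 9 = 0.11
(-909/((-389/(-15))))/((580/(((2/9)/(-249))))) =101/1872646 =0.00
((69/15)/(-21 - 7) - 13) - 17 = -4223/140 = -30.16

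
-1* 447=-447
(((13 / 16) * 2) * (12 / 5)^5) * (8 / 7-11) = -27900288 / 21875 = -1275.44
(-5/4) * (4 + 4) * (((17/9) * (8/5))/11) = -272/99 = -2.75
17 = 17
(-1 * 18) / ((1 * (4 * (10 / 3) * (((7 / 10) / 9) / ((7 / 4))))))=-243 / 8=-30.38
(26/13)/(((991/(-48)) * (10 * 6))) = -8/4955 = -0.00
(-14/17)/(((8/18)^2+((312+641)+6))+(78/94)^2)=-1252503/1459887376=-0.00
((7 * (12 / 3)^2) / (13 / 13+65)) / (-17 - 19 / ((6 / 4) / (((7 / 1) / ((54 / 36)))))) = -168 / 7535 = -0.02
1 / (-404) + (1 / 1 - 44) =-43.00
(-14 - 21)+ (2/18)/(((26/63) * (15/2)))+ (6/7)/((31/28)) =-206678/6045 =-34.19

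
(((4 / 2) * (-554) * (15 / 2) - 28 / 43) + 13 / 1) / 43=-356799 / 1849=-192.97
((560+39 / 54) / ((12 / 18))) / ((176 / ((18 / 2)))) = 30279 / 704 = 43.01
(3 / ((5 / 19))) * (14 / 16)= 399 / 40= 9.98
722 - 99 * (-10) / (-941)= 678412 / 941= 720.95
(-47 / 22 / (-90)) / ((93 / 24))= 94 / 15345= 0.01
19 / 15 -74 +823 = 11254 / 15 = 750.27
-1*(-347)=347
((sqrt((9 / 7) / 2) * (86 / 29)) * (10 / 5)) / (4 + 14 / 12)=1548 * sqrt(14) / 6293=0.92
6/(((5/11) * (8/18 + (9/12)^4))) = 152064/8765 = 17.35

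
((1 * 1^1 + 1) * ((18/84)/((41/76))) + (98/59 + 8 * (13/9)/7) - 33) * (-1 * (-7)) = -4403323/21771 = -202.26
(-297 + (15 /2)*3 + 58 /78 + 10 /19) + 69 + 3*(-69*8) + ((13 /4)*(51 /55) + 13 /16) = -1210523893 /652080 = -1856.40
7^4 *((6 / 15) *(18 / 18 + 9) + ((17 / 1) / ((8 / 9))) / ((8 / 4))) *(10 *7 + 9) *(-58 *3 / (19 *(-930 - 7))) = 3580949841 / 142424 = 25142.88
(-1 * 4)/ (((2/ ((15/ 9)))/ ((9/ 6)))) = -5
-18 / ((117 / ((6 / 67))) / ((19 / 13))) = -228 / 11323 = -0.02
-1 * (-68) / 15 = 68 / 15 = 4.53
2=2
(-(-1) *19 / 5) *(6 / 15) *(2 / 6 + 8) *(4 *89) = 13528 / 3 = 4509.33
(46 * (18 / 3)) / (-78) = -46 / 13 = -3.54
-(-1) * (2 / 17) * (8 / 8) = 2 / 17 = 0.12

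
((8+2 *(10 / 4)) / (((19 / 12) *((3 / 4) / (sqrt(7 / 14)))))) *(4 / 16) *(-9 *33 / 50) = -3861 *sqrt(2) / 475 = -11.50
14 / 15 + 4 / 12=19 / 15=1.27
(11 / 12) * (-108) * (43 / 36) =-473 / 4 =-118.25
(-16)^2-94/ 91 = 23202/ 91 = 254.97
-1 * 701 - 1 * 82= -783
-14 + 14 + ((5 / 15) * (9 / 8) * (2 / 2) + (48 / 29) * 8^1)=3159 / 232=13.62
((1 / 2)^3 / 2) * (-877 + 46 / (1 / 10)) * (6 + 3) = -3753 / 16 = -234.56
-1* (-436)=436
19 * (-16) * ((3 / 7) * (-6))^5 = 574428672 / 16807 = 34177.94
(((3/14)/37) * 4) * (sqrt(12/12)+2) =18/259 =0.07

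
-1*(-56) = 56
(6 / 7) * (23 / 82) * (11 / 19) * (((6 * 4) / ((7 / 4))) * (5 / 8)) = 45540 / 38171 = 1.19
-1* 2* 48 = -96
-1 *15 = -15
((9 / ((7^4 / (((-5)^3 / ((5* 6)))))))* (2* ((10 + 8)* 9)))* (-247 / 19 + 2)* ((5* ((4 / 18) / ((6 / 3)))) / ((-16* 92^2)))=-37125 / 162576512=-0.00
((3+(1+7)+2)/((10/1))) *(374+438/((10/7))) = 44239/50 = 884.78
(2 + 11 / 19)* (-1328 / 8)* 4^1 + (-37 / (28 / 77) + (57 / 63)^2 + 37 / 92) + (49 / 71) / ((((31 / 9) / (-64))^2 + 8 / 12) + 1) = -13737669584684732 / 7579249528347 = -1812.54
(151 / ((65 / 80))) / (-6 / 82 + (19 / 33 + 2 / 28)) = 45763872 / 141349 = 323.77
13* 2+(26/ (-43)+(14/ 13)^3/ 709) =25.40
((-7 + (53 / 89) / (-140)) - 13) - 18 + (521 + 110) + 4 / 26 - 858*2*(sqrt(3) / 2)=96078371 / 161980 - 858*sqrt(3)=-892.95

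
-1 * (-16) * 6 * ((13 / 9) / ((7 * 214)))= 208 / 2247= 0.09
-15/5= -3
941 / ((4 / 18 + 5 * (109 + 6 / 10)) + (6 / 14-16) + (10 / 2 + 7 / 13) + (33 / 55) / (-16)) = 61654320 / 35259703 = 1.75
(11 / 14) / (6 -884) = -11 / 12292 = -0.00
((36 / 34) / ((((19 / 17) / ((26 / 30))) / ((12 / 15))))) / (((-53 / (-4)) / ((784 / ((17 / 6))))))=5870592 / 427975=13.72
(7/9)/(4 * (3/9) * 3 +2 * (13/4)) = 2/27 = 0.07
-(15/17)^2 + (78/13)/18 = -0.45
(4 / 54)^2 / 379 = 4 / 276291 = 0.00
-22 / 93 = -0.24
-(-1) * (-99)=-99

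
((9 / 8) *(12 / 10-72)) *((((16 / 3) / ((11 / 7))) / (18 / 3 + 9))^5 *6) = -519890796544 / 1834471546875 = -0.28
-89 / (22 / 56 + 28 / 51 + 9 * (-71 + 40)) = 127092 / 397067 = 0.32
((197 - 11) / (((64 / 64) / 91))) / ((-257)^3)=-16926 / 16974593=-0.00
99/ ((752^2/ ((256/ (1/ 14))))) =1386/ 2209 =0.63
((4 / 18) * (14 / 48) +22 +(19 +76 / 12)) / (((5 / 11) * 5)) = 20.86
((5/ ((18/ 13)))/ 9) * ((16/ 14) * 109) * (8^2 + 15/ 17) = 31259020/ 9639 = 3242.97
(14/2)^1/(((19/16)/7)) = 784/19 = 41.26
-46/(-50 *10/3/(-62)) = -2139/125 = -17.11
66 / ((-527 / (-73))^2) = 351714 / 277729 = 1.27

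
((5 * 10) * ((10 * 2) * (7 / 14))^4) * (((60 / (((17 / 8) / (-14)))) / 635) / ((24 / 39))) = -1092000000 / 2159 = -505789.72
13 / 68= 0.19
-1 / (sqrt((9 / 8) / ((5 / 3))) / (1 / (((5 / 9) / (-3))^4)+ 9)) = -119348 *sqrt(30) / 625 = -1045.91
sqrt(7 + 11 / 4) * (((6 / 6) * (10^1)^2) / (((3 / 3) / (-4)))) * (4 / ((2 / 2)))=-800 * sqrt(39)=-4996.00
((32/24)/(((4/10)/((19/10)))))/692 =0.01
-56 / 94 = -28 / 47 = -0.60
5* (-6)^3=-1080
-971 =-971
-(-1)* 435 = 435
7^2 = 49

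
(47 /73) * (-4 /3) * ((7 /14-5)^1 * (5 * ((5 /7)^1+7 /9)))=44180 /1533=28.82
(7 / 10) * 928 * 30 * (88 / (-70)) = -122496 / 5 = -24499.20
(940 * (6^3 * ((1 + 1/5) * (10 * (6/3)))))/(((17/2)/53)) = 516533760/17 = 30384338.82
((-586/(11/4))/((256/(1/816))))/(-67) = 0.00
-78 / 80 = -39 / 40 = -0.98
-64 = -64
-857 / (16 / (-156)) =33423 / 4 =8355.75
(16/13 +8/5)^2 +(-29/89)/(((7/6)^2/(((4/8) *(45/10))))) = 7.47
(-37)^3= -50653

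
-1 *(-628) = 628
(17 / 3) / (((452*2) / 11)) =187 / 2712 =0.07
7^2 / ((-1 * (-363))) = 49 / 363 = 0.13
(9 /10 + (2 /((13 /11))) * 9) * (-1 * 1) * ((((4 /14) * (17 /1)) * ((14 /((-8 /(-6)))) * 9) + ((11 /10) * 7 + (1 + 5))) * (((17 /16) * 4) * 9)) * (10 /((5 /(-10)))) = 1516615407 /260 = 5833136.18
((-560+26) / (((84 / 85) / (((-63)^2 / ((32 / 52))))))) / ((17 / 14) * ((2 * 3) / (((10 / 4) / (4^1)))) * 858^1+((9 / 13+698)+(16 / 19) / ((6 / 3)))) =-482059161675 / 1480154288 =-325.68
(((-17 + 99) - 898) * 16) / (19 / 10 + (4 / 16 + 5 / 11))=-957440 / 191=-5012.77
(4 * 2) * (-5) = -40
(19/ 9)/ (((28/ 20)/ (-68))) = -6460/ 63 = -102.54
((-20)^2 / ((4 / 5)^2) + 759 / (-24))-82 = 4091 / 8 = 511.38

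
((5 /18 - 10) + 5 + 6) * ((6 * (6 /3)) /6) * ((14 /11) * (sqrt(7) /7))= 46 * sqrt(7) /99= 1.23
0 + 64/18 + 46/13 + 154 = 18848/117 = 161.09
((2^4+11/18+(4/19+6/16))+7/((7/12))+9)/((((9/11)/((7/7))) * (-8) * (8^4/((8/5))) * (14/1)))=-0.00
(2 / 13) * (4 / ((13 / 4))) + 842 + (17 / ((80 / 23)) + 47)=12087919 / 13520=894.08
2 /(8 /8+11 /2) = 4 /13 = 0.31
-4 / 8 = -1 / 2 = -0.50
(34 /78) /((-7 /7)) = -17 /39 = -0.44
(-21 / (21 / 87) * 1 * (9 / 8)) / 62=-1.58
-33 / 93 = -11 / 31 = -0.35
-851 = -851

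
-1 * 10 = -10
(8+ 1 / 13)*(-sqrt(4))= -210 / 13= -16.15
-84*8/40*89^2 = -665364/5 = -133072.80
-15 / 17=-0.88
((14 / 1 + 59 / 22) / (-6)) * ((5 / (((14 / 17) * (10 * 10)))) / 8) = -6239 / 295680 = -0.02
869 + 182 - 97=954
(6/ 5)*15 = 18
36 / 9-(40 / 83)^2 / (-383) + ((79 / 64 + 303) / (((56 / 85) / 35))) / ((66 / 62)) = 677030538005983 / 44579876352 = 15186.91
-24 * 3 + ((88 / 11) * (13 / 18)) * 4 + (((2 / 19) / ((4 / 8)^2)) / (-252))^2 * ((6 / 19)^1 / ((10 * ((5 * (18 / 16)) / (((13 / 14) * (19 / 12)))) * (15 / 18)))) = -183877154896 / 3761123625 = -48.89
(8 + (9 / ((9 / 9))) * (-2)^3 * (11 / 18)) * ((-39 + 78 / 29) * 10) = 379080 / 29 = 13071.72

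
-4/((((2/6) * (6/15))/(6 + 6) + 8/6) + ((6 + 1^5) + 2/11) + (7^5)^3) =-3960/4700085894852011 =-0.00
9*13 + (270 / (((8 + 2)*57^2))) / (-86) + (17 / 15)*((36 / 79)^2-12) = 100400838671 / 968790430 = 103.64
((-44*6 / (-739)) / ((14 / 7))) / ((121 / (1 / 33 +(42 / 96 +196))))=103735 / 357676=0.29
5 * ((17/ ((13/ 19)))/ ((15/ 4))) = 1292/ 39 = 33.13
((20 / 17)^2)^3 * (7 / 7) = 2.65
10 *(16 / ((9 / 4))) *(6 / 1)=1280 / 3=426.67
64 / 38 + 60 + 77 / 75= 89363 / 1425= 62.71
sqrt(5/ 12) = sqrt(15)/ 6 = 0.65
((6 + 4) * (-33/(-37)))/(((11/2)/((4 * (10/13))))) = 2400/481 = 4.99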